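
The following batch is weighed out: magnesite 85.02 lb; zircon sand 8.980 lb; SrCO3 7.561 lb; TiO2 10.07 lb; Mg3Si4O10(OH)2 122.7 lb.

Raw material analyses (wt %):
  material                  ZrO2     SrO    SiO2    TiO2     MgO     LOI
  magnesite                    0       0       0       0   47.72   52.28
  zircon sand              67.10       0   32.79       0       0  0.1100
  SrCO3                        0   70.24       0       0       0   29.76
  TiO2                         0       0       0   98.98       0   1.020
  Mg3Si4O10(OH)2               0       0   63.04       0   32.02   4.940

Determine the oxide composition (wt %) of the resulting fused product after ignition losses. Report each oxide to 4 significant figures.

In-progress results are printed rounded off to 4 significant digits as written; exact precision is maintained throughout. Every reported figure is rounded just once — all derived quantities (LOI, the five compositions, glass mass, the yield, the totals) are computed from the weighed amounts for 181.5 lb of glass at exact precision, exactly as shown in the question or the answer.
Mass of each oxide from the mix:
  ZrO2: 8.980·0.6710 = 6.026 lb
  SrO: 7.561·0.7024 = 5.311 lb
  SiO2: 8.980·0.3279 + 122.7·0.6304 = 80.29 lb
  TiO2: 10.07·0.9898 = 9.967 lb
  MgO: 85.02·0.4772 + 122.7·0.3202 = 79.86 lb
LOI: 85.02·0.5228 + 8.980·0.001100 + 7.561·0.2976 + 10.07·0.01020 + 122.7·0.04940 = 52.87 lb
Glass mass = batch − LOI = 234.3 − 52.87 = 181.5 lb (matching Σ of the oxides)
percent by weight: oxide/glass ×100

Glass mass = 181.5 lb (batch 234.3 − LOI 52.87).
Composition: ZrO2 3.321%, SrO 2.927%, SiO2 44.25%, TiO2 5.493%, MgO 44.01%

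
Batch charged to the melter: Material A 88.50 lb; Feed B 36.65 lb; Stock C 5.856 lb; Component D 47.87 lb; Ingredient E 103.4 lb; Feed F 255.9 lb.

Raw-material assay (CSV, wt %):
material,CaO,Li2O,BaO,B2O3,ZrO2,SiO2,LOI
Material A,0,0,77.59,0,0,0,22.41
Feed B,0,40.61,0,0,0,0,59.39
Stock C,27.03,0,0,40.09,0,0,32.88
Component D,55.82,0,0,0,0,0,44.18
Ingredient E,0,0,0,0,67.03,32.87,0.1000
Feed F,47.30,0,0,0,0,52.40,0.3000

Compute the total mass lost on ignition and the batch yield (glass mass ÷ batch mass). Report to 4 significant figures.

The whole derivation keeps full precision through every step; intermediates appear rounded to four significant figures. Every reported figure receives exactly one rounding; the derived quantities (ignition loss, totals, net glass mass, the six compositions, yield) are carried at full precision from the batch weights for 472.6 lb of glass, exactly as shown in problem or answer.
LOI of each material in turn:
  Material A: 88.50 × 0.2241 = 19.83 lb
  Feed B: 36.65 × 0.5939 = 21.77 lb
  Stock C: 5.856 × 0.3288 = 1.925 lb
  Component D: 47.87 × 0.4418 = 21.15 lb
  Ingredient E: 103.4 × 0.001000 = 0.1034 lb
  Feed F: 255.9 × 0.003000 = 0.7677 lb
Total LOI = 65.54 lb
Glass = batch − LOI = 538.2 − 65.54 = 472.6 lb

LOI loss = 65.54 lb; glass = 472.6 lb; yield = 87.82%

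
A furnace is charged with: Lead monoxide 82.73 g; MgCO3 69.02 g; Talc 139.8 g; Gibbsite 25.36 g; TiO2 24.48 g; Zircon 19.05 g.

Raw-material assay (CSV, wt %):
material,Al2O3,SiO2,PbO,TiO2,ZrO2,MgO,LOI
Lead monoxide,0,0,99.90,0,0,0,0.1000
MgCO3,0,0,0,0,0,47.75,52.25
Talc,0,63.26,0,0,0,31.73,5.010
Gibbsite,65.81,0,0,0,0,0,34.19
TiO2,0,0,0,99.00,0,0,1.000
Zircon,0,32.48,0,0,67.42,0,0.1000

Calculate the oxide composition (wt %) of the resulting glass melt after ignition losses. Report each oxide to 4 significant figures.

All arithmetic runs at full float precision all the way through. Intermediates are printed, rounded to 4 significant digits, alongside each step — every reported figure sees exactly one rounding; the derived quantities are rebuilt using the weight values on 308.4 g of glass in full float precision (the totals, six oxide percentages, yield, ignition loss, glass mass), precisely as stated by question or answer.
Oxide masses out of the charge:
  Al2O3: 25.36·0.6581 = 16.69 g
  SiO2: 139.8·0.6326 + 19.05·0.3248 = 94.62 g
  PbO: 82.73·0.9990 = 82.65 g
  TiO2: 24.48·0.9900 = 24.24 g
  ZrO2: 19.05·0.6742 = 12.84 g
  MgO: 69.02·0.4775 + 139.8·0.3173 = 77.32 g
LOI: 82.73·0.001000 + 69.02·0.5225 + 139.8·0.05010 + 25.36·0.3419 + 24.48·0.01000 + 19.05·0.001000 = 52.08 g
Resulting glass, batch − LOI: 360.4 − 52.08 = 308.4 g (consistent with Σ oxide mass)
each oxide over glass, ×100, is wt %

Glass mass = 308.4 g (batch 360.4 − LOI 52.08).
Composition: Al2O3 5.412%, SiO2 30.69%, PbO 26.80%, TiO2 7.859%, ZrO2 4.165%, MgO 25.07%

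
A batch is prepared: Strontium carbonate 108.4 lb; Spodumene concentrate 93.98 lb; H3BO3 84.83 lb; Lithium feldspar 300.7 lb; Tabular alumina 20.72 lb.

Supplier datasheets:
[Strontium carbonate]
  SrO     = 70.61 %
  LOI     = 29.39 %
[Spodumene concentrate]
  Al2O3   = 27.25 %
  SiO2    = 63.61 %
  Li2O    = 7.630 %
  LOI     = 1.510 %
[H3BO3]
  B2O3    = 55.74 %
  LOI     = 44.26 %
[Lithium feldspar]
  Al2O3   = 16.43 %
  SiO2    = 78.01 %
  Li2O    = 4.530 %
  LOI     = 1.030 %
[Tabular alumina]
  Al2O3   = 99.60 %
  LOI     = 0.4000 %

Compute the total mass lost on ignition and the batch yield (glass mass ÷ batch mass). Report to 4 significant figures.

LOI loss = 74.00 lb; glass = 534.6 lb; yield = 87.84%

Exact precision is carried through every step; working values are displayed (rounded to four significant digits) at each printed step — each reported number sees exactly one rounding — all derived quantities are carried in full precision (the yield, the five compositions, ignition loss, the totals, glass mass) from the weighed amounts for 534.6 lb of glass as quoted within the problem or answer text.
Each material's LOI contribution:
  Strontium carbonate: 108.4 × 0.2939 = 31.86 lb
  Spodumene concentrate: 93.98 × 0.01510 = 1.419 lb
  H3BO3: 84.83 × 0.4426 = 37.55 lb
  Lithium feldspar: 300.7 × 0.01030 = 3.097 lb
  Tabular alumina: 20.72 × 0.004000 = 0.08288 lb
Total LOI = 74.00 lb
Glass = batch − LOI = 608.6 − 74.00 = 534.6 lb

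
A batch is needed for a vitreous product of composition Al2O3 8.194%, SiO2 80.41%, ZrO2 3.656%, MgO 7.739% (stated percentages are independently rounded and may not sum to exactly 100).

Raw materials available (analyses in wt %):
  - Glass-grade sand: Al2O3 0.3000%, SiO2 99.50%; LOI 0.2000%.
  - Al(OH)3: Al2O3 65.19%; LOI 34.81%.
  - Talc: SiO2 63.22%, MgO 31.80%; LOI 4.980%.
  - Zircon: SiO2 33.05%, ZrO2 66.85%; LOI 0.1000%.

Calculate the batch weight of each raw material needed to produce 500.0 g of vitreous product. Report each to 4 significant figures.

Batch per 500.0 g vitreous product:
  Glass-grade sand: 317.7 g
  Al(OH)3: 61.39 g
  Talc: 121.7 g
  Zircon: 27.34 g
Total batch = 528.1 g; LOI loss = 28.09 g; yield = 94.68%

Every computation carries full float precision through every step. The intermediate values are displayed (rounded to 4 significant digits) between the steps — a single rounding finalizes every reported figure — all derived quantities are recomputed using the weight values on 500.0 g of glass in full precision (four oxide percentages, the totals, glass mass, LOI, yield), precisely as stated by problem or answer.
Oxide-by-oxide targets in 500.0 g vitreous product:
  Al2O3: 8.194% × 500.0 = 40.97 g
  SiO2: 80.41% × 500.0 = 402.0 g
  ZrO2: 3.656% × 500.0 = 18.28 g
  MgO: 7.739% × 500.0 = 38.70 g
Mass-balance tally per oxide from the weights as reported, under the basis named above (target by target, the sums agree net of answer rounding effects):
  Al2O3: 317.7·0.003000 + 61.39·0.6519 = 40.97 g (target 40.97 g)
  SiO2: 317.7·0.9950 + 121.7·0.6322 + 27.34·0.3305 = 402.1 g (target 402.0 g)
  ZrO2: 27.34·0.6685 = 18.28 g (target 18.28 g)
  MgO: 121.7·0.3180 = 38.70 g (target 38.70 g)
Glass-mass closure: the batch minus its LOI: 500.0 g (per-oxide target masses sum to 500.0 g; basis as stated: 500.0 g — any gap is answer rounding).
Summing the batch: Σ batch = 528.1 g; loss to ignition Σ batch·LOI = 28.09 g; yield, glass over the total, = 94.68%.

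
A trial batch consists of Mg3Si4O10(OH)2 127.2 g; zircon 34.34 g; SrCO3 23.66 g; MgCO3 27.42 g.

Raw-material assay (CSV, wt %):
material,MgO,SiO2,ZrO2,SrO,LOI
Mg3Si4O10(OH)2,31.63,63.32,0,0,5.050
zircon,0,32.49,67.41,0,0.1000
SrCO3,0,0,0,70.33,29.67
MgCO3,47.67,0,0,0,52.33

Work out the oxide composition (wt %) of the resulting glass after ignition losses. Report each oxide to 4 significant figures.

Every computation keeps exact precision end to end. Intermediates are printed with 4-significant-figure rounding on the page. Every reported figure includes exactly one rounding; the derived quantities, which include ignition loss, the yield, the totals, glass mass, the four compositions, are re-derived in full precision, as set out in either problem or answer, from the batch weights at 184.8 g of glass.
Delivered oxide masses:
  MgO: 127.2·0.3163 + 27.42·0.4767 = 53.30 g
  SiO2: 127.2·0.6332 + 34.34·0.3249 = 91.70 g
  ZrO2: 34.34·0.6741 = 23.15 g
  SrO: 23.66·0.7033 = 16.64 g
LOI: 127.2·0.05050 + 34.34·0.001000 + 23.66·0.2967 + 27.42·0.5233 = 27.83 g
Glass = total batch minus LOI = 212.6 − 27.83 = 184.8 g (= Σ oxide masses)
percent share: oxide ÷ glass, ×100

Glass mass = 184.8 g (batch 212.6 − LOI 27.83).
Composition: MgO 28.85%, SiO2 49.62%, ZrO2 12.53%, SrO 9.005%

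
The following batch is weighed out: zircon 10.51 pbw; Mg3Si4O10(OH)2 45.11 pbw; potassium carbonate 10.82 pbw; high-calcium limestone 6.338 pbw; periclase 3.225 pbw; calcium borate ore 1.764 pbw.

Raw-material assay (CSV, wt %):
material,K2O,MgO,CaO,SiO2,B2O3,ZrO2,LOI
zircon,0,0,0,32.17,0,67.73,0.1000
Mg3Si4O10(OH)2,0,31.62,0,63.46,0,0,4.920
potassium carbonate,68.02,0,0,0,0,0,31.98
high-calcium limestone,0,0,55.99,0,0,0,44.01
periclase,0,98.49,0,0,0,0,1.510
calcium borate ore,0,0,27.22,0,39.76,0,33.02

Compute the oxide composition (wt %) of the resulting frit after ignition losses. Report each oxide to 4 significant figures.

Glass mass = 68.66 pbw (batch 77.77 − LOI 9.111).
Composition: K2O 10.72%, MgO 25.40%, CaO 5.868%, SiO2 46.62%, B2O3 1.022%, ZrO2 10.37%

All arithmetic carries exact precision from first step to last. Rounding to four significant figures extends to each working value as printed. A single rounding finalizes every reported value; all derived quantities are computed in full precision (the yield, LOI, net glass mass, the totals, six oxide percentages) from the batch weights at 68.66 pbw of glass as written in either problem or answer.
Per-oxide mass from batch:
  K2O: 10.82·0.6802 = 7.360 pbw
  MgO: 45.11·0.3162 + 3.225·0.9849 = 17.44 pbw
  CaO: 6.338·0.5599 + 1.764·0.2722 = 4.029 pbw
  SiO2: 10.51·0.3217 + 45.11·0.6346 = 32.01 pbw
  B2O3: 1.764·0.3976 = 0.7014 pbw
  ZrO2: 10.51·0.6773 = 7.118 pbw
LOI: 10.51·0.001000 + 45.11·0.04920 + 10.82·0.3198 + 6.338·0.4401 + 3.225·0.01510 + 1.764·0.3302 = 9.111 pbw
Glass mass = batch − LOI = 77.77 − 9.111 = 68.66 pbw (the oxide masses sum to this)
percent by weight: oxide/glass ×100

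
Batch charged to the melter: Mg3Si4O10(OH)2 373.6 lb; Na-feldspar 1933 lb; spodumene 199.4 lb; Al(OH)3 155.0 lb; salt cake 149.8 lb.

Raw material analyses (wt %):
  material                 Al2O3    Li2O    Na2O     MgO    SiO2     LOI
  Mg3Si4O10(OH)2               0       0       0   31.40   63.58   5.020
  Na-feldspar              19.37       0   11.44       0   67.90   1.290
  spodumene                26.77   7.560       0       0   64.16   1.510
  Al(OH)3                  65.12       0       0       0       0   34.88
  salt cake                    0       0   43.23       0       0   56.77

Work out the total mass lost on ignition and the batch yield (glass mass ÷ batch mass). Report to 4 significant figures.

In-progress results are printed rounded off to 4 significant figures as written. Each numeric step runs at full float precision in all steps; every reported figure takes just one rounding — the derived quantities, including glass mass, five oxide percentages, ignition loss, yield, totals, are rebuilt from the batch weights at 2625 lb of glass at full float precision, exactly as shown in either problem or answer.
LOI of each material in turn:
  Mg3Si4O10(OH)2: 373.6 × 0.05020 = 18.75 lb
  Na-feldspar: 1933 × 0.01290 = 24.94 lb
  spodumene: 199.4 × 0.01510 = 3.011 lb
  Al(OH)3: 155.0 × 0.3488 = 54.06 lb
  salt cake: 149.8 × 0.5677 = 85.04 lb
Total LOI = 185.8 lb
Glass = batch − LOI = 2811 − 185.8 = 2625 lb

LOI loss = 185.8 lb; glass = 2625 lb; yield = 93.39%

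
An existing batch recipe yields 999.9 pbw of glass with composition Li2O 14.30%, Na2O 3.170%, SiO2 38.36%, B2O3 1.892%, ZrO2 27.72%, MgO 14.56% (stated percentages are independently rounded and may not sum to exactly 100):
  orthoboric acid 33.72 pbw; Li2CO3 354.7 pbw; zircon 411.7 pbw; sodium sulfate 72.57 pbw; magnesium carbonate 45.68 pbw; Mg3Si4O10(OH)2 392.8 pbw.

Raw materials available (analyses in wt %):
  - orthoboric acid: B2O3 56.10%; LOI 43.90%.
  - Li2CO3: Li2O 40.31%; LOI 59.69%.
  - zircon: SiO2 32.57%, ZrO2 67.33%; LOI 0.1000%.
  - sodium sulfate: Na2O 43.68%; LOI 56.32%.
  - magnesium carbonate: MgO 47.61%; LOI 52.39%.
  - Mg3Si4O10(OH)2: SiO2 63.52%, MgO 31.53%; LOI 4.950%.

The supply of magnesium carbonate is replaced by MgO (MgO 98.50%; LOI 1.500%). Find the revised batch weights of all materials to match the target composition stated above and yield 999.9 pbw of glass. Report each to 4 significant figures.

Revised batch per 999.9 pbw glass:
  orthoboric acid: 33.72 pbw
  Li2CO3: 354.7 pbw
  zircon: 411.7 pbw
  sodium sulfate: 72.57 pbw
  MgO: 22.08 pbw
  Mg3Si4O10(OH)2: 392.8 pbw
Total batch = 1288 pbw; LOI loss = 287.6 pbw

Every computation holds full float precision in all steps. Working values are displayed rounded to four significant digits as written — a single rounding produces each reported figure — derived quantities are re-derived at full precision (six oxide percentages, ignition loss, yield, net glass mass, the totals) from the weighed amounts per 999.9 pbw of glass, as set out in the problem or the answer.
Target oxide masses per 999.9 pbw glass:
  Li2O: 14.30% × 999.9 = 143.0 pbw
  Na2O: 3.170% × 999.9 = 31.70 pbw
  SiO2: 38.36% × 999.9 = 383.6 pbw
  B2O3: 1.892% × 999.9 = 18.92 pbw
  ZrO2: 27.72% × 999.9 = 277.2 pbw
  MgO: 14.56% × 999.9 = 145.6 pbw
A balance pass over the oxides, with the batch weights as given, for the quoted basis mass (every target is met by its sum net of answer rounding effects):
  Li2O: 354.7·0.4031 = 143.0 pbw (target 143.0 pbw)
  Na2O: 72.57·0.4368 = 31.70 pbw (target 31.70 pbw)
  SiO2: 411.7·0.3257 + 392.8·0.6352 = 383.6 pbw (target 383.6 pbw)
  B2O3: 33.72·0.5610 = 18.92 pbw (target 18.92 pbw)
  ZrO2: 411.7·0.6733 = 277.2 pbw (target 277.2 pbw)
  MgO: 22.08·0.9850 + 392.8·0.3153 = 145.6 pbw (target 145.6 pbw)
The glass-mass cross-check: Σ batch − LOI loss = 1000 pbw (oxide target masses add up to 999.9 pbw; stated basis 999.9 pbw — differing by rounding only).
Adding the batch up: Σ batch = 1288 pbw; loss to ignition Σ batch·LOI = 287.6 pbw; the yield ratio, glass ÷ batch: 77.66%.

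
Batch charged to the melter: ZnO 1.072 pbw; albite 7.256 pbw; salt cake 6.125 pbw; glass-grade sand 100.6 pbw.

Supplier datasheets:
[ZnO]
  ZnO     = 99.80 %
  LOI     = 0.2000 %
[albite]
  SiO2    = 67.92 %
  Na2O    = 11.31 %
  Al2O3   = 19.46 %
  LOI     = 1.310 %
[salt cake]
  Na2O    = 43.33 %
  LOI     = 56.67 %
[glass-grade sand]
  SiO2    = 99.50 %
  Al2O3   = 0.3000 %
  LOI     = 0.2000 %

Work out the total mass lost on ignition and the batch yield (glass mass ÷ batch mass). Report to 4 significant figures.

Exact precision is maintained from start to finish — working values are shown, rounded to four significant digits, in the working. Every reported value includes exactly one rounding. The derived quantities (ignition loss, glass mass, four oxide percentages, totals, the yield) are carried from the weighed amounts at 111.3 pbw of glass in full precision, precisely as stated by problem or answer.
Material-by-material LOI:
  ZnO: 1.072 × 0.002000 = 0.002144 pbw
  albite: 7.256 × 0.01310 = 0.09505 pbw
  salt cake: 6.125 × 0.5667 = 3.471 pbw
  glass-grade sand: 100.6 × 0.002000 = 0.2012 pbw
Total LOI = 3.769 pbw
Glass = batch − LOI = 115.1 − 3.769 = 111.3 pbw

LOI loss = 3.769 pbw; glass = 111.3 pbw; yield = 96.72%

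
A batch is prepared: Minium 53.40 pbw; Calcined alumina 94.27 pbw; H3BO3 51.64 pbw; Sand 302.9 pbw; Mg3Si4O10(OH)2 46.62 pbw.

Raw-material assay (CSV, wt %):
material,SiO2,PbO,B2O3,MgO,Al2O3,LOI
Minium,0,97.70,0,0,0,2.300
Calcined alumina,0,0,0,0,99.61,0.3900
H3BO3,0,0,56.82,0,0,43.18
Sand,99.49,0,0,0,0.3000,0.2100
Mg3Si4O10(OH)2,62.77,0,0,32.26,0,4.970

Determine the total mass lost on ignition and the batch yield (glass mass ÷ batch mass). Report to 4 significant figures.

The intermediate values are shown, with 4-significant-digit rounding, in the printout; every computation carries full precision at each step — each reported figure is rounded only once — the derived quantities, including the yield, five oxide percentages, ignition loss, the totals, net glass mass, are computed using the weight values per 522.0 pbw of glass in full float precision, as they appear in either problem or answer.
Loss on ignition, line by line:
  Minium: 53.40 × 0.02300 = 1.228 pbw
  Calcined alumina: 94.27 × 0.003900 = 0.3677 pbw
  H3BO3: 51.64 × 0.4318 = 22.30 pbw
  Sand: 302.9 × 0.002100 = 0.6361 pbw
  Mg3Si4O10(OH)2: 46.62 × 0.04970 = 2.317 pbw
Total LOI = 26.85 pbw
Glass = batch − LOI = 548.8 − 26.85 = 522.0 pbw

LOI loss = 26.85 pbw; glass = 522.0 pbw; yield = 95.11%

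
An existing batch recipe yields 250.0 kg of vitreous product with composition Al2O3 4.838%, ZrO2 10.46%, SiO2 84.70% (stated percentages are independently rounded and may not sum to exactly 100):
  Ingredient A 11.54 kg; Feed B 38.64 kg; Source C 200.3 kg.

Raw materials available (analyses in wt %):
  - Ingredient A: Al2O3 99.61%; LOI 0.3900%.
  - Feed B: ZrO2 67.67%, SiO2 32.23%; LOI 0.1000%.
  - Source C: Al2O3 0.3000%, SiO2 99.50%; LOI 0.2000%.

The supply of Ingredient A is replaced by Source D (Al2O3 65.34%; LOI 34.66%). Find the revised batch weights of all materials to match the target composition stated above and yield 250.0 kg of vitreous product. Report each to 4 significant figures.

Revised batch per 250.0 kg vitreous product:
  Source D: 17.59 kg
  Feed B: 38.64 kg
  Source C: 200.3 kg
Total batch = 256.5 kg; LOI loss = 6.536 kg

Mid-chain values appear rounded off to 4 significant figures in the working. The whole derivation holds full float precision from start to finish; a single rounding produces every reported result; all derived quantities are computed from the weighed amounts per 250.0 kg of glass in full float precision (yield, totals, the three compositions, net glass mass, ignition loss) as set out in problem or answer.
Target oxide masses per 250.0 kg vitreous product:
  Al2O3: 4.838% × 250.0 = 12.10 kg
  ZrO2: 10.46% × 250.0 = 26.15 kg
  SiO2: 84.70% × 250.0 = 211.8 kg
Oxide-by-oxide audit applying the batch weights above, on the stated basis (sums match the target masses once rounding is allowed for):
  Al2O3: 17.59·0.6534 + 200.3·0.003000 = 12.09 kg (target 12.10 kg)
  ZrO2: 38.64·0.6767 = 26.15 kg (target 26.15 kg)
  SiO2: 38.64·0.3223 + 200.3·0.9950 = 211.8 kg (target 211.8 kg)
Glass-mass closure: total batch − LOI = 250.0 kg (oxide target masses add up to 250.0 kg; versus the stated basis of 250.0 kg — differing by rounding only).
Total batch = Σ batch = 256.5 kg; the LOI term Σ batch·LOI equals 6.536 kg; the yield ratio, glass ÷ batch: 97.45%.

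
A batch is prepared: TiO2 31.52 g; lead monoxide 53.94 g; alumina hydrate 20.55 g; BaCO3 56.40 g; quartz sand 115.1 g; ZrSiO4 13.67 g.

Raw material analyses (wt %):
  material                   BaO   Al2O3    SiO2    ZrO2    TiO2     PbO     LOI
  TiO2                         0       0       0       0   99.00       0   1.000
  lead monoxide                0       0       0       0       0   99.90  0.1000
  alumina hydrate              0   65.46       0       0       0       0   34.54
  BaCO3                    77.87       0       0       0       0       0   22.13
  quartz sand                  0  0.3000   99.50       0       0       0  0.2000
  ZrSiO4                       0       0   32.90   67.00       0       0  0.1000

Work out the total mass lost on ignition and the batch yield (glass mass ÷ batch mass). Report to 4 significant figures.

In-progress results are shown, with 4-significant-digit rounding, in the printout — all arithmetic carries exact precision through the solve. Each reported figure undergoes a single rounding; all derived quantities are rebuilt in full precision (totals, yield, net glass mass, six oxide percentages, LOI) starting from the weights at 271.0 g of glass as quoted within the question or the answer.
Loss on ignition, line by line:
  TiO2: 31.52 × 0.01000 = 0.3152 g
  lead monoxide: 53.94 × 0.001000 = 0.05394 g
  alumina hydrate: 20.55 × 0.3454 = 7.098 g
  BaCO3: 56.40 × 0.2213 = 12.48 g
  quartz sand: 115.1 × 0.002000 = 0.2302 g
  ZrSiO4: 13.67 × 0.001000 = 0.01367 g
Total LOI = 20.19 g
Glass = batch − LOI = 291.2 − 20.19 = 271.0 g

LOI loss = 20.19 g; glass = 271.0 g; yield = 93.07%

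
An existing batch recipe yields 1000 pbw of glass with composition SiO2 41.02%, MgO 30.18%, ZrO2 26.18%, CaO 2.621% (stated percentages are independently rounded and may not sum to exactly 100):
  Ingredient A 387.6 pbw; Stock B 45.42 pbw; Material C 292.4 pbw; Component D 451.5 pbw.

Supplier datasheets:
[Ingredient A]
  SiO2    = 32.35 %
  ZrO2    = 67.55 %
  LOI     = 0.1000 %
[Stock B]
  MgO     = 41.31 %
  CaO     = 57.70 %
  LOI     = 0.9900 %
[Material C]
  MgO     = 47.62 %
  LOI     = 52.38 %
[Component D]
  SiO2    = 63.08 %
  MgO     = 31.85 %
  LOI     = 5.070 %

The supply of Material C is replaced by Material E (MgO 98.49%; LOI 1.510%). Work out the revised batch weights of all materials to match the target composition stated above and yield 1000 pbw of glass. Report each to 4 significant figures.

Revised batch per 1000 pbw glass:
  Ingredient A: 387.6 pbw
  Stock B: 45.42 pbw
  Material E: 141.4 pbw
  Component D: 451.5 pbw
Total batch = 1026 pbw; LOI loss = 25.86 pbw

Mid-chain values are displayed with 4-significant-digit rounding at each printed step. All arithmetic holds exact precision all the way through — each reported result takes a single rounding — the derived quantities are recomputed starting from the weights for 1000 pbw of glass at exact precision (four oxide percentages, the yield, LOI, totals, glass mass), as they appear in the question or the answer.
Target oxide masses per 1000 pbw glass:
  SiO2: 41.02% × 1000 = 410.2 pbw
  MgO: 30.18% × 1000 = 301.8 pbw
  ZrO2: 26.18% × 1000 = 261.8 pbw
  CaO: 2.621% × 1000 = 26.21 pbw
Checking each oxide sum using the reported weights, per the basis as stated (sum by sum, the targets are met within answer rounding):
  SiO2: 387.6·0.3235 + 451.5·0.6308 = 410.2 pbw (target 410.2 pbw)
  MgO: 45.42·0.4131 + 141.4·0.9849 + 451.5·0.3185 = 301.8 pbw (target 301.8 pbw)
  ZrO2: 387.6·0.6755 = 261.8 pbw (target 261.8 pbw)
  CaO: 45.42·0.5770 = 26.21 pbw (target 26.21 pbw)
Consistency of the glass mass: total charge less LOI = 1000 pbw (the Σ of target masses is 1000 pbw; basis as stated: 1000 pbw — any gap is answer rounding).
Batch grand total — Σ batch = 1026 pbw; LOI removed, Σ of batch·LOI: 25.86 pbw; yield, glass over the total, = 97.48%.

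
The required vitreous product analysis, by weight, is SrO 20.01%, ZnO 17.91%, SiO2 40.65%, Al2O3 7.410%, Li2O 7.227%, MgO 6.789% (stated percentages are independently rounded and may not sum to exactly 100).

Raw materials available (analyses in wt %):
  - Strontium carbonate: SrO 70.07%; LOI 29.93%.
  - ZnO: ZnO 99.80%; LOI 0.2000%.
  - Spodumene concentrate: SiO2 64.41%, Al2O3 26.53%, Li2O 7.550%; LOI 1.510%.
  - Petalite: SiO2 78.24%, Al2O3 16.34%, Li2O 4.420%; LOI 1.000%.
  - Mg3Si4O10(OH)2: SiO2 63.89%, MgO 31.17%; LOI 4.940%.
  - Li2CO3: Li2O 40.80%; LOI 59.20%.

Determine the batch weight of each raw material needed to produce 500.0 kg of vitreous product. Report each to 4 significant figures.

Intermediates are displayed, with 4-significant-digit rounding, when written out. The whole derivation carries full float precision at each step — every reported number receives exactly one rounding — derived quantities are recomputed from the weighed amounts at 500.0 kg of glass at full precision (ignition loss, glass mass, the yield, totals, six oxide percentages) exactly as printed in either problem or answer.
The oxide mass targets at 500.0 kg vitreous product:
  SrO: 20.01% × 500.0 = 100.0 kg
  ZnO: 17.91% × 500.0 = 89.55 kg
  SiO2: 40.65% × 500.0 = 203.2 kg
  Al2O3: 7.410% × 500.0 = 37.05 kg
  Li2O: 7.227% × 500.0 = 36.14 kg
  MgO: 6.789% × 500.0 = 33.94 kg
Checking each oxide sum given the weights on record, relative to the basis at hand (sum by sum, the targets are met given rounding of the digits):
  SrO: 142.8·0.7007 = 100.1 kg (target 100.0 kg)
  ZnO: 89.73·0.9980 = 89.55 kg (target 89.55 kg)
  SiO2: 69.84·0.6441 + 113.4·0.7824 + 108.9·0.6389 = 203.3 kg (target 203.2 kg)
  Al2O3: 69.84·0.2653 + 113.4·0.1634 = 37.06 kg (target 37.05 kg)
  Li2O: 69.84·0.07550 + 113.4·0.04420 + 63.36·0.4080 = 36.14 kg (target 36.14 kg)
  MgO: 108.9·0.3117 = 33.94 kg (target 33.94 kg)
Auditing the glass mass value: batch Σ − ignition loss = 500.0 kg (per-oxide target masses sum to 500.0 kg; basis as stated: 500.0 kg — deltas are rounding alone).
Batch grand total — Σ batch = 588.0 kg; loss to ignition Σ batch·LOI = 88.00 kg; as yield: glass ÷ batch → 85.04%.

Batch per 500.0 kg vitreous product:
  Strontium carbonate: 142.8 kg
  ZnO: 89.73 kg
  Spodumene concentrate: 69.84 kg
  Petalite: 113.4 kg
  Mg3Si4O10(OH)2: 108.9 kg
  Li2CO3: 63.36 kg
Total batch = 588.0 kg; LOI loss = 88.00 kg; yield = 85.04%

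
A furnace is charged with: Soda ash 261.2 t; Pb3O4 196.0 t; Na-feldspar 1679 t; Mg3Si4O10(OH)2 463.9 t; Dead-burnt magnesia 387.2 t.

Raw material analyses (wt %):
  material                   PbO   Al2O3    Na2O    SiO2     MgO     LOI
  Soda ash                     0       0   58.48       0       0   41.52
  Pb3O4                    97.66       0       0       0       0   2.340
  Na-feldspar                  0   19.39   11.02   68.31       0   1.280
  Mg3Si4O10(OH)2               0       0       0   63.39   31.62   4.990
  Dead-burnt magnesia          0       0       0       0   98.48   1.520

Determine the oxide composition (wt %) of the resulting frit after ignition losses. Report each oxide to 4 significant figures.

Glass mass = 2824 t (batch 2987 − LOI 163.6).
Composition: PbO 6.779%, Al2O3 11.53%, Na2O 11.96%, SiO2 51.03%, MgO 18.70%

Values along the way are printed, rounded to 4 significant digits, alongside each step — all arithmetic maintains exact precision through every step. Exactly one rounding is applied to each reported value — all derived quantities, which include the yield, ignition loss, the totals, the five compositions, glass mass, are re-derived in full precision, exactly as shown in question or answer, using the weight values per 2824 t of glass.
Oxide masses out of the charge:
  PbO: 196.0·0.9766 = 191.4 t
  Al2O3: 1679·0.1939 = 325.6 t
  Na2O: 261.2·0.5848 + 1679·0.1102 = 337.8 t
  SiO2: 1679·0.6831 + 463.9·0.6339 = 1441 t
  MgO: 463.9·0.3162 + 387.2·0.9848 = 528.0 t
LOI: 261.2·0.4152 + 196.0·0.02340 + 1679·0.01280 + 463.9·0.04990 + 387.2·0.01520 = 163.6 t
The glass mass, total less LOI, = 2987 − 163.6 = 2824 t (the oxide masses sum to this)
each oxide over glass, ×100, is wt %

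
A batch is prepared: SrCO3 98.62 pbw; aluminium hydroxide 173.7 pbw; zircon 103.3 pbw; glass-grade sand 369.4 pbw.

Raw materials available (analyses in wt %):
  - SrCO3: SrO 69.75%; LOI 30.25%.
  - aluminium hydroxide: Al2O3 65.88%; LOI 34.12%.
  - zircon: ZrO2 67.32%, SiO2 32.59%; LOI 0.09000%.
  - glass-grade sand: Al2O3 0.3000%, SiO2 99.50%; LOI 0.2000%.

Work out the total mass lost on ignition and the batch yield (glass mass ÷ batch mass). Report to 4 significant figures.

LOI loss = 89.93 pbw; glass = 655.1 pbw; yield = 87.93%

Intermediates appear (rounded to four significant digits) within the worked lines — all internal work keeps full precision throughout; every reported result is rounded exactly once; the derived quantities, which include the totals, ignition loss, four oxide percentages, glass mass, the yield, are recomputed at full precision, as written in the question or the answer, from the weighed amounts at 655.1 pbw of glass.
Per-material ignition loss:
  SrCO3: 98.62 × 0.3025 = 29.83 pbw
  aluminium hydroxide: 173.7 × 0.3412 = 59.27 pbw
  zircon: 103.3 × 9.000e-04 = 0.09297 pbw
  glass-grade sand: 369.4 × 0.002000 = 0.7388 pbw
Total LOI = 89.93 pbw
Glass = batch − LOI = 745.0 − 89.93 = 655.1 pbw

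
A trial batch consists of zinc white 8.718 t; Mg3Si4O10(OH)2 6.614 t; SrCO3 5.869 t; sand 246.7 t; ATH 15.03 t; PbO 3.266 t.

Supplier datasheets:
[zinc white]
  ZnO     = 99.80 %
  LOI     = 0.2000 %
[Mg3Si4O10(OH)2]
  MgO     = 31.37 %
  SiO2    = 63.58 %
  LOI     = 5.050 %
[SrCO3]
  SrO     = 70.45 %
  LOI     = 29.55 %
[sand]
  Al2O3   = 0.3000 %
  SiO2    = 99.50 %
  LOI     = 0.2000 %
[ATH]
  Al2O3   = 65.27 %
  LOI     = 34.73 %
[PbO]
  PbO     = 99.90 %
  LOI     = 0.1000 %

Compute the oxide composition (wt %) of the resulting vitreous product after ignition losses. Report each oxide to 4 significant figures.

Glass mass = 278.4 t (batch 286.2 − LOI 7.802).
Composition: MgO 0.7453%, SrO 1.485%, ZnO 3.125%, Al2O3 3.790%, PbO 1.172%, SiO2 89.68%

Working values are shown (rounded to four significant figures) between the steps; all internal work maintains exact precision at each step. Each reported result sees exactly one rounding. The derived quantities are carried starting from the weights for 278.4 t of glass at exact precision (the totals, the yield, ignition loss, the six compositions, glass mass), exactly as shown in question or answer.
Mass of each oxide from the mix:
  MgO: 6.614·0.3137 = 2.075 t
  SrO: 5.869·0.7045 = 4.135 t
  ZnO: 8.718·0.9980 = 8.701 t
  Al2O3: 246.7·0.003000 + 15.03·0.6527 = 10.55 t
  PbO: 3.266·0.9990 = 3.263 t
  SiO2: 6.614·0.6358 + 246.7·0.9950 = 249.7 t
LOI: 8.718·0.002000 + 6.614·0.05050 + 5.869·0.2955 + 246.7·0.002000 + 15.03·0.3473 + 3.266·0.001000 = 7.802 t
Glass = total batch minus LOI = 286.2 − 7.802 = 278.4 t (= Σ oxide masses)
each wt % is 100 × oxide ÷ glass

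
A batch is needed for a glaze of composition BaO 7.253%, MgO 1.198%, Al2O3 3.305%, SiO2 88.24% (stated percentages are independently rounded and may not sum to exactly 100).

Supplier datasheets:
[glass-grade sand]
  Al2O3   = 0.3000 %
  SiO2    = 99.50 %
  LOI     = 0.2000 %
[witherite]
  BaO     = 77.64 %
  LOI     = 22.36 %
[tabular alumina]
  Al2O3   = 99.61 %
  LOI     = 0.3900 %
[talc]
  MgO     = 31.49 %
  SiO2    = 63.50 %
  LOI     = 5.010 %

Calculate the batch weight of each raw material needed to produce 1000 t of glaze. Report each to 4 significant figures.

Batch per 1000 t glaze:
  glass-grade sand: 862.6 t
  witherite: 93.42 t
  tabular alumina: 30.58 t
  talc: 38.04 t
Total batch = 1025 t; LOI loss = 24.64 t; yield = 97.60%

Mid-chain values are printed, with 4-significant-digit rounding, alongside each step; the working math runs at full precision through the solve — exactly one rounding lands on each reported number; all derived quantities are rebuilt at exact precision (four oxide percentages, totals, the yield, ignition loss, glass mass) from the batch weights per 1000 t of glass, as set out in problem or answer.
Oxide-by-oxide targets in 1000 t glaze:
  BaO: 7.253% × 1000 = 72.53 t
  MgO: 1.198% × 1000 = 11.98 t
  Al2O3: 3.305% × 1000 = 33.05 t
  SiO2: 88.24% × 1000 = 882.4 t
Mass-balance tally per oxide working from each reported weight, for the quoted basis mass (target by target, the sums agree within answer rounding):
  BaO: 93.42·0.7764 = 72.53 t (target 72.53 t)
  MgO: 38.04·0.3149 = 11.98 t (target 11.98 t)
  Al2O3: 862.6·0.003000 + 30.58·0.9961 = 33.05 t (target 33.05 t)
  SiO2: 862.6·0.9950 + 38.04·0.6350 = 882.4 t (target 882.4 t)
Auditing the glass mass value: whole batch net of LOI = 1000 t (the Σ of target masses is 1000 t; versus the stated basis of 1000 t — any gap is answer rounding).
Adding the batch up: Σ batch = 1025 t; LOI loss = Σ batch·LOI = 24.64 t; as yield: glass ÷ batch → 97.60%.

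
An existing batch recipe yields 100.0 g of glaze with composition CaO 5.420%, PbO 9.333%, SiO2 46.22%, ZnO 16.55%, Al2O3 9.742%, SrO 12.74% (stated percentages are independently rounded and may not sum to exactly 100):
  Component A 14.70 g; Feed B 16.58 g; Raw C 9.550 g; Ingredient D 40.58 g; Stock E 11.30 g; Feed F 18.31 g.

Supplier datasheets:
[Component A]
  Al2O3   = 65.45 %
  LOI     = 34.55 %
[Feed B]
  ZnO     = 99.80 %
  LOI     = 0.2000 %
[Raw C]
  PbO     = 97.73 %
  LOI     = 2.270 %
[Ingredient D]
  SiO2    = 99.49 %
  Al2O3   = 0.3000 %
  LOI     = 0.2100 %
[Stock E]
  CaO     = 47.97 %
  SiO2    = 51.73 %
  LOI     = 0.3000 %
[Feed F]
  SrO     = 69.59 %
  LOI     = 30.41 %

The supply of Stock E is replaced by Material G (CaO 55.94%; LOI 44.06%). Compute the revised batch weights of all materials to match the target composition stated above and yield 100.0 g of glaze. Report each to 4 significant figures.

Revised batch per 100.0 g glaze:
  Component A: 14.67 g
  Feed B: 16.58 g
  Raw C: 9.550 g
  Ingredient D: 46.46 g
  Material G: 9.689 g
  Feed F: 18.31 g
Total batch = 115.3 g; LOI loss = 15.25 g

Working values appear, rounded to 4 significant figures, when written out; all internal work runs at full precision from first step to last; each reported figure is rounded only once. All derived quantities are re-derived at full float precision (ignition loss, the totals, the six compositions, the yield, glass mass) starting from the weights per 100.0 g of glass as quoted within question or answer.
Oxide-by-oxide targets in 100.0 g glaze:
  CaO: 5.420% × 100.0 = 5.420 g
  PbO: 9.333% × 100.0 = 9.333 g
  SiO2: 46.22% × 100.0 = 46.22 g
  ZnO: 16.55% × 100.0 = 16.55 g
  Al2O3: 9.742% × 100.0 = 9.742 g
  SrO: 12.74% × 100.0 = 12.74 g
Verifying the oxide balance on the weights just shown, per the basis as stated (each sum matches its target mass exact up to rounding of places):
  CaO: 9.689·0.5594 = 5.420 g (target 5.420 g)
  PbO: 9.550·0.9773 = 9.333 g (target 9.333 g)
  SiO2: 46.46·0.9949 = 46.22 g (target 46.22 g)
  ZnO: 16.58·0.9980 = 16.55 g (target 16.55 g)
  Al2O3: 14.67·0.6545 + 46.46·0.003000 = 9.741 g (target 9.742 g)
  SrO: 18.31·0.6959 = 12.74 g (target 12.74 g)
Mass balance on the glass: total charge less LOI = 100.0 g (the targets, summed, come to 100.0 g; versus the stated basis of 100.0 g — deltas are rounding alone).
Summing the batch: Σ batch = 115.3 g; ignition loss, Σ(batch × LOI) = 15.25 g; yield = glass ÷ total batch = 86.77%.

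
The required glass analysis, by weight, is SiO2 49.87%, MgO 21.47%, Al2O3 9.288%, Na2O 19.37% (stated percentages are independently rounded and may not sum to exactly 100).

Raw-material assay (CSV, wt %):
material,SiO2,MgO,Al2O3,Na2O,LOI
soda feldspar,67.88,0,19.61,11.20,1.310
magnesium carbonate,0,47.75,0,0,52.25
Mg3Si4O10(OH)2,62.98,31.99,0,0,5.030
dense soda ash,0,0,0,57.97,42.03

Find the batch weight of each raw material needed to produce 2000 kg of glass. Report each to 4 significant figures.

Rounding to 4 significant digits governs every mid-chain value as printed; each numeric step holds full float precision in all steps. Every reported figure is rounded a single time; the derived quantities (net glass mass, ignition loss, the four compositions, the yield, totals) are rebuilt from the batch weights per 2000 kg of glass at full precision precisely as stated by the question or the answer.
Target masses of each oxide per 2000 kg glass:
  SiO2: 49.87% × 2000 = 997.4 kg
  MgO: 21.47% × 2000 = 429.4 kg
  Al2O3: 9.288% × 2000 = 185.8 kg
  Na2O: 19.37% × 2000 = 387.4 kg
Verifying the oxide balance given the weights on record, per the basis as stated (oxide sums agree with the targets modulo rounding of the values):
  SiO2: 947.3·0.6788 + 562.7·0.6298 = 997.4 kg (target 997.4 kg)
  MgO: 522.3·0.4775 + 562.7·0.3199 = 429.4 kg (target 429.4 kg)
  Al2O3: 947.3·0.1961 = 185.8 kg (target 185.8 kg)
  Na2O: 947.3·0.1120 + 485.3·0.5797 = 387.4 kg (target 387.4 kg)
Consistency of the glass mass: total batch − LOI = 2000 kg (targets for the oxides total 2000 kg; versus the stated basis of 2000 kg — deltas are rounding alone).
Batch grand total — Σ batch = 2518 kg; LOI removed, Σ of batch·LOI: 517.6 kg; glass ÷ batch gives a yield of 79.44%.

Batch per 2000 kg glass:
  soda feldspar: 947.3 kg
  magnesium carbonate: 522.3 kg
  Mg3Si4O10(OH)2: 562.7 kg
  dense soda ash: 485.3 kg
Total batch = 2518 kg; LOI loss = 517.6 kg; yield = 79.44%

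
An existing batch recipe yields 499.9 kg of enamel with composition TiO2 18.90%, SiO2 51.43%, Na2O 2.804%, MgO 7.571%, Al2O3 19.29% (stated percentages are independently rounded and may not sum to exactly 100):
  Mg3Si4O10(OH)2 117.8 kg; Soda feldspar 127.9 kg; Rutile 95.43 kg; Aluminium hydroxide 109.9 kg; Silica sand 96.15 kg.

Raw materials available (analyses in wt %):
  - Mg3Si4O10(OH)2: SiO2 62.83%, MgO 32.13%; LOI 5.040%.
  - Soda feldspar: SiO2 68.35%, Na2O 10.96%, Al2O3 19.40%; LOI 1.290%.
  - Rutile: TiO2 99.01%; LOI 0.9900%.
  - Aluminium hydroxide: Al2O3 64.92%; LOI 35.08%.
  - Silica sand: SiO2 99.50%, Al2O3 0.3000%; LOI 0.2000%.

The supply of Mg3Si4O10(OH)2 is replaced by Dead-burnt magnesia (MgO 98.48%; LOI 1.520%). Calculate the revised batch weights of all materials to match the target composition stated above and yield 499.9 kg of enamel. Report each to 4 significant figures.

Working values are shown with 4-significant-figure rounding in the working; every computation carries exact precision end to end — a single rounding completes each reported figure. All derived quantities (the yield, totals, ignition loss, five oxide percentages, net glass mass) are recomputed from the batch weights for 499.9 kg of glass in full float precision as set out in question or answer.
The oxide mass targets at 499.9 kg enamel:
  TiO2: 18.90% × 499.9 = 94.48 kg
  SiO2: 51.43% × 499.9 = 257.1 kg
  Na2O: 2.804% × 499.9 = 14.02 kg
  MgO: 7.571% × 499.9 = 37.85 kg
  Al2O3: 19.29% × 499.9 = 96.43 kg
Checking each oxide sum given the weights on record, on the stated basis (summed amounts equal target values inside rounding margins):
  TiO2: 95.43·0.9901 = 94.49 kg (target 94.48 kg)
  SiO2: 127.9·0.6835 + 170.5·0.9950 = 257.1 kg (target 257.1 kg)
  Na2O: 127.9·0.1096 = 14.02 kg (target 14.02 kg)
  MgO: 38.43·0.9848 = 37.85 kg (target 37.85 kg)
  Al2O3: 127.9·0.1940 + 109.5·0.6492 + 170.5·0.003000 = 96.41 kg (target 96.43 kg)
The glass-mass cross-check: Σ batch − LOI loss = 499.8 kg (targets for the oxides total 499.9 kg; stated basis 499.9 kg — any gap is answer rounding).
Whole-batch sum: Σ batch = 541.8 kg; LOI removed, Σ of batch·LOI: 41.93 kg; as yield: glass ÷ batch → 92.26%.

Revised batch per 499.9 kg enamel:
  Dead-burnt magnesia: 38.43 kg
  Soda feldspar: 127.9 kg
  Rutile: 95.43 kg
  Aluminium hydroxide: 109.5 kg
  Silica sand: 170.5 kg
Total batch = 541.8 kg; LOI loss = 41.93 kg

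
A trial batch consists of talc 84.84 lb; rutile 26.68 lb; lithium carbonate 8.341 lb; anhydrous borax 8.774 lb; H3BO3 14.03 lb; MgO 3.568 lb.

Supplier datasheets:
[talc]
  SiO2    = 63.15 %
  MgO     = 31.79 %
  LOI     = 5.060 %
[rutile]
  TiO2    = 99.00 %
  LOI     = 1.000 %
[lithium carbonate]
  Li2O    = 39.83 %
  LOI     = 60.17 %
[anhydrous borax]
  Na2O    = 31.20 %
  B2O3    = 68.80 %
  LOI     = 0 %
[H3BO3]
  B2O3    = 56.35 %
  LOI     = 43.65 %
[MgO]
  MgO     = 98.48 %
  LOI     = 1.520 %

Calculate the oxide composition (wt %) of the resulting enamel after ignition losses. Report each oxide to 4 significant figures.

Glass mass = 130.5 lb (batch 146.2 − LOI 15.76).
Composition: Li2O 2.546%, SiO2 41.06%, MgO 23.36%, Na2O 2.098%, B2O3 10.69%, TiO2 20.24%

The intermediate values are shown, rounded to four significant figures, within the worked lines. Every computation runs at exact precision through the solve. Each reported number is rounded once only — derived quantities are computed at exact precision (six oxide percentages, the totals, glass mass, yield, LOI) from the batch weights at 130.5 lb of glass, exactly as shown in either problem or answer.
Mass of each oxide from the mix:
  Li2O: 8.341·0.3983 = 3.322 lb
  SiO2: 84.84·0.6315 = 53.58 lb
  MgO: 84.84·0.3179 + 3.568·0.9848 = 30.48 lb
  Na2O: 8.774·0.3120 = 2.737 lb
  B2O3: 8.774·0.6880 + 14.03·0.5635 = 13.94 lb
  TiO2: 26.68·0.9900 = 26.41 lb
LOI: 84.84·0.05060 + 26.68·0.01000 + 8.341·0.6017 + 14.03·0.4365 + 3.568·0.01520 = 15.76 lb
Glass mass = batch − LOI = 146.2 − 15.76 = 130.5 lb (equal to the oxide-mass sum)
wt % = 100 × oxide mass / glass mass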